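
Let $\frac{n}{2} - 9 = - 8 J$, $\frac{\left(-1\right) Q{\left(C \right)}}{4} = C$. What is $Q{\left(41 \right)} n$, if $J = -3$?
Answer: $-10824$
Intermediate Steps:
$Q{\left(C \right)} = - 4 C$
$n = 66$ ($n = 18 + 2 \left(\left(-8\right) \left(-3\right)\right) = 18 + 2 \cdot 24 = 18 + 48 = 66$)
$Q{\left(41 \right)} n = \left(-4\right) 41 \cdot 66 = \left(-164\right) 66 = -10824$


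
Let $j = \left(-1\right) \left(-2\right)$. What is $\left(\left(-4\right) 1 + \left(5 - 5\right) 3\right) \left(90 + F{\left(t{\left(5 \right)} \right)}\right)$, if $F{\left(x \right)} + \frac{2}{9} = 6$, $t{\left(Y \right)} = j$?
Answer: $- \frac{3448}{9} \approx -383.11$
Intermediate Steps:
$j = 2$
$t{\left(Y \right)} = 2$
$F{\left(x \right)} = \frac{52}{9}$ ($F{\left(x \right)} = - \frac{2}{9} + 6 = \frac{52}{9}$)
$\left(\left(-4\right) 1 + \left(5 - 5\right) 3\right) \left(90 + F{\left(t{\left(5 \right)} \right)}\right) = \left(\left(-4\right) 1 + \left(5 - 5\right) 3\right) \left(90 + \frac{52}{9}\right) = \left(-4 + 0 \cdot 3\right) \frac{862}{9} = \left(-4 + 0\right) \frac{862}{9} = \left(-4\right) \frac{862}{9} = - \frac{3448}{9}$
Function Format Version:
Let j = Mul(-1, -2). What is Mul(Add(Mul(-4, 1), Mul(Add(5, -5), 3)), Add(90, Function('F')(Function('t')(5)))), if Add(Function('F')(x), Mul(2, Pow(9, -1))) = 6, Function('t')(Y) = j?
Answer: Rational(-3448, 9) ≈ -383.11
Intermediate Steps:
j = 2
Function('t')(Y) = 2
Function('F')(x) = Rational(52, 9) (Function('F')(x) = Add(Rational(-2, 9), 6) = Rational(52, 9))
Mul(Add(Mul(-4, 1), Mul(Add(5, -5), 3)), Add(90, Function('F')(Function('t')(5)))) = Mul(Add(Mul(-4, 1), Mul(Add(5, -5), 3)), Add(90, Rational(52, 9))) = Mul(Add(-4, Mul(0, 3)), Rational(862, 9)) = Mul(Add(-4, 0), Rational(862, 9)) = Mul(-4, Rational(862, 9)) = Rational(-3448, 9)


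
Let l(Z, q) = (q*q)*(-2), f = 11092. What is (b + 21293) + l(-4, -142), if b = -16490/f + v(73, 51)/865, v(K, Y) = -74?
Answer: -91323957479/4797290 ≈ -19037.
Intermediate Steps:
l(Z, q) = -2*q**2 (l(Z, q) = q**2*(-2) = -2*q**2)
b = -7542329/4797290 (b = -16490/11092 - 74/865 = -16490*1/11092 - 74*1/865 = -8245/5546 - 74/865 = -7542329/4797290 ≈ -1.5722)
(b + 21293) + l(-4, -142) = (-7542329/4797290 + 21293) - 2*(-142)**2 = 102141153641/4797290 - 2*20164 = 102141153641/4797290 - 40328 = -91323957479/4797290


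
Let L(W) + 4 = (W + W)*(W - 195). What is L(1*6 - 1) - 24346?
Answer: -26250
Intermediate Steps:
L(W) = -4 + 2*W*(-195 + W) (L(W) = -4 + (W + W)*(W - 195) = -4 + (2*W)*(-195 + W) = -4 + 2*W*(-195 + W))
L(1*6 - 1) - 24346 = (-4 - 390*(1*6 - 1) + 2*(1*6 - 1)²) - 24346 = (-4 - 390*(6 - 1) + 2*(6 - 1)²) - 24346 = (-4 - 390*5 + 2*5²) - 24346 = (-4 - 1950 + 2*25) - 24346 = (-4 - 1950 + 50) - 24346 = -1904 - 24346 = -26250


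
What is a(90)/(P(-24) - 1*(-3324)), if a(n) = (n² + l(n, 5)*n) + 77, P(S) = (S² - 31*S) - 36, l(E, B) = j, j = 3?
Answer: 8447/4608 ≈ 1.8331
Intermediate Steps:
l(E, B) = 3
P(S) = -36 + S² - 31*S
a(n) = 77 + n² + 3*n (a(n) = (n² + 3*n) + 77 = 77 + n² + 3*n)
a(90)/(P(-24) - 1*(-3324)) = (77 + 90² + 3*90)/((-36 + (-24)² - 31*(-24)) - 1*(-3324)) = (77 + 8100 + 270)/((-36 + 576 + 744) + 3324) = 8447/(1284 + 3324) = 8447/4608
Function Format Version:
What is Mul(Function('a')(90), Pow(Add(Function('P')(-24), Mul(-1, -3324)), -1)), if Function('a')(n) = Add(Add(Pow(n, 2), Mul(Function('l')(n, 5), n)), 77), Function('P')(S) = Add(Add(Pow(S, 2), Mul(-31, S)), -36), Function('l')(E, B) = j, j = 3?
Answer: Rational(8447, 4608) ≈ 1.8331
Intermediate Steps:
Function('l')(E, B) = 3
Function('P')(S) = Add(-36, Pow(S, 2), Mul(-31, S))
Function('a')(n) = Add(77, Pow(n, 2), Mul(3, n)) (Function('a')(n) = Add(Add(Pow(n, 2), Mul(3, n)), 77) = Add(77, Pow(n, 2), Mul(3, n)))
Mul(Function('a')(90), Pow(Add(Function('P')(-24), Mul(-1, -3324)), -1)) = Mul(Add(77, Pow(90, 2), Mul(3, 90)), Pow(Add(Add(-36, Pow(-24, 2), Mul(-31, -24)), Mul(-1, -3324)), -1)) = Mul(Add(77, 8100, 270), Pow(Add(Add(-36, 576, 744), 3324), -1)) = Mul(8447, Pow(Add(1284, 3324), -1)) = Mul(8447, Pow(4608, -1)) = Mul(8447, Rational(1, 4608)) = Rational(8447, 4608)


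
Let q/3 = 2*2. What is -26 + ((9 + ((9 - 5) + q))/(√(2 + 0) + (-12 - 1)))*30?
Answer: -14092/167 - 750*√2/167 ≈ -90.734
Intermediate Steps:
q = 12 (q = 3*(2*2) = 3*4 = 12)
-26 + ((9 + ((9 - 5) + q))/(√(2 + 0) + (-12 - 1)))*30 = -26 + ((9 + ((9 - 5) + 12))/(√(2 + 0) + (-12 - 1)))*30 = -26 + ((9 + (4 + 12))/(√2 - 13))*30 = -26 + ((9 + 16)/(-13 + √2))*30 = -26 + (25/(-13 + √2))*30 = -26 + 750/(-13 + √2)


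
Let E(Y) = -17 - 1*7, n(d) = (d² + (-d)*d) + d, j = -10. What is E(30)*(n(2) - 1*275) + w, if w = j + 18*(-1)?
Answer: 6524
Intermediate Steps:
n(d) = d (n(d) = (d² - d²) + d = 0 + d = d)
E(Y) = -24 (E(Y) = -17 - 7 = -24)
w = -28 (w = -10 + 18*(-1) = -10 - 18 = -28)
E(30)*(n(2) - 1*275) + w = -24*(2 - 1*275) - 28 = -24*(2 - 275) - 28 = -24*(-273) - 28 = 6552 - 28 = 6524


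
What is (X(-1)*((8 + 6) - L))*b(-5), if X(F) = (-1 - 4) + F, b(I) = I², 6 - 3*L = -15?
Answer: -1050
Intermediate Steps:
L = 7 (L = 2 - ⅓*(-15) = 2 + 5 = 7)
X(F) = -5 + F
(X(-1)*((8 + 6) - L))*b(-5) = ((-5 - 1)*((8 + 6) - 1*7))*(-5)² = -6*(14 - 7)*25 = -6*7*25 = -42*25 = -1050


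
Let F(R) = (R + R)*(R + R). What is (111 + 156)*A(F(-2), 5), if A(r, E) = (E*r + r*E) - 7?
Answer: 40851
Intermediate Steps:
F(R) = 4*R² (F(R) = (2*R)*(2*R) = 4*R²)
A(r, E) = -7 + 2*E*r (A(r, E) = (E*r + E*r) - 7 = 2*E*r - 7 = -7 + 2*E*r)
(111 + 156)*A(F(-2), 5) = (111 + 156)*(-7 + 2*5*(4*(-2)²)) = 267*(-7 + 2*5*(4*4)) = 267*(-7 + 2*5*16) = 267*(-7 + 160) = 267*153 = 40851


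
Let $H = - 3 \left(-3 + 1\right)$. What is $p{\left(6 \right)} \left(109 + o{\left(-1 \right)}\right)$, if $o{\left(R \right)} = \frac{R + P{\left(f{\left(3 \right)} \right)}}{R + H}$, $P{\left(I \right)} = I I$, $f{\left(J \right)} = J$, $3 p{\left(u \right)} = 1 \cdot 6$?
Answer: $\frac{1106}{5} \approx 221.2$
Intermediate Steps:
$p{\left(u \right)} = 2$ ($p{\left(u \right)} = \frac{1 \cdot 6}{3} = \frac{1}{3} \cdot 6 = 2$)
$P{\left(I \right)} = I^{2}$
$H = 6$ ($H = \left(-3\right) \left(-2\right) = 6$)
$o{\left(R \right)} = \frac{9 + R}{6 + R}$ ($o{\left(R \right)} = \frac{R + 3^{2}}{R + 6} = \frac{R + 9}{6 + R} = \frac{9 + R}{6 + R}$)
$p{\left(6 \right)} \left(109 + o{\left(-1 \right)}\right) = 2 \left(109 + \frac{9 - 1}{6 - 1}\right) = 2 \left(109 + \frac{1}{5} \cdot 8\right) = 2 \left(109 + \frac{8}{5}\right) = 2 \cdot \frac{553}{5} = \frac{1106}{5}$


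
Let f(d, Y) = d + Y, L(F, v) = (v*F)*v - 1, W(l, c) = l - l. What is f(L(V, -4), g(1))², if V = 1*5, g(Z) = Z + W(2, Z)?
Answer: 6400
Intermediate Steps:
W(l, c) = 0
g(Z) = Z (g(Z) = Z + 0 = Z)
V = 5
L(F, v) = -1 + F*v² (L(F, v) = (F*v)*v - 1 = F*v² - 1 = -1 + F*v²)
f(d, Y) = Y + d
f(L(V, -4), g(1))² = (1 + (-1 + 5*(-4)²))² = (1 + (-1 + 5*16))² = (1 + (-1 + 80))² = (1 + 79)² = 80² = 6400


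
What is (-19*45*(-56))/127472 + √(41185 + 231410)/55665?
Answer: 5985/15934 + √272595/55665 ≈ 0.38499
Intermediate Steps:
(-19*45*(-56))/127472 + √(41185 + 231410)/55665 = -855*(-56)*(1/127472) + √272595*(1/55665) = 47880*(1/127472) + √272595/55665 = 5985/15934 + √272595/55665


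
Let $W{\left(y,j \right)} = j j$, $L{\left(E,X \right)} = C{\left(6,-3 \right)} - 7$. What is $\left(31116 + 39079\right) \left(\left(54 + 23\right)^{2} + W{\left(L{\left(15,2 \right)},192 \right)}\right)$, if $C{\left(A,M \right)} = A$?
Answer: $3003854635$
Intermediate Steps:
$L{\left(E,X \right)} = -1$ ($L{\left(E,X \right)} = 6 - 7 = -1$)
$W{\left(y,j \right)} = j^{2}$
$\left(31116 + 39079\right) \left(\left(54 + 23\right)^{2} + W{\left(L{\left(15,2 \right)},192 \right)}\right) = \left(31116 + 39079\right) \left(\left(54 + 23\right)^{2} + 192^{2}\right) = 70195 \left(77^{2} + 36864\right) = 70195 \left(5929 + 36864\right) = 70195 \cdot 42793 = 3003854635$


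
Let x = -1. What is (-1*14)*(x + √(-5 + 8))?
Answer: 14 - 14*√3 ≈ -10.249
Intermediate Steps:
(-1*14)*(x + √(-5 + 8)) = (-1*14)*(-1 + √(-5 + 8)) = -14*(-1 + √3) = 14 - 14*√3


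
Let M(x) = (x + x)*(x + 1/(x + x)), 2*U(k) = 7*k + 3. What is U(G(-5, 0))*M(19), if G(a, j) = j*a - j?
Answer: 2169/2 ≈ 1084.5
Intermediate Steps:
G(a, j) = -j + a*j (G(a, j) = a*j - j = -j + a*j)
U(k) = 3/2 + 7*k/2 (U(k) = (7*k + 3)/2 = (3 + 7*k)/2 = 3/2 + 7*k/2)
M(x) = 2*x*(x + 1/(2*x)) (M(x) = (2*x)*(x + 1/(2*x)) = 2*x*(x + 1/(2*x)))
U(G(-5, 0))*M(19) = (3/2 + 7*(0*(-1 - 5))/2)*(1 + 2*19²) = (3/2 + 7*(0*(-6))/2)*(1 + 2*361) = (3/2 + (7/2)*0)*(1 + 722) = (3/2 + 0)*723 = (3/2)*723 = 2169/2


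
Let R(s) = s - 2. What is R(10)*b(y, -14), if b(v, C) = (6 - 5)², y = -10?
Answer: 8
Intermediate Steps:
R(s) = -2 + s
b(v, C) = 1 (b(v, C) = 1² = 1)
R(10)*b(y, -14) = (-2 + 10)*1 = 8*1 = 8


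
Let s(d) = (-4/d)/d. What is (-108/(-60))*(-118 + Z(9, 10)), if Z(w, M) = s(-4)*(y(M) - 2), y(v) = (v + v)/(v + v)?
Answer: -4239/20 ≈ -211.95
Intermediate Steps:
s(d) = -4/d²
y(v) = 1 (y(v) = (2*v)/((2*v)) = (2*v)*(1/(2*v)) = 1)
Z(w, M) = ¼ (Z(w, M) = (-4/(-4)²)*(1 - 2) = -4*1/16*(-1) = -¼*(-1) = ¼)
(-108/(-60))*(-118 + Z(9, 10)) = (-108/(-60))*(-118 + ¼) = -108*(-1/60)*(-471/4) = (9/5)*(-471/4) = -4239/20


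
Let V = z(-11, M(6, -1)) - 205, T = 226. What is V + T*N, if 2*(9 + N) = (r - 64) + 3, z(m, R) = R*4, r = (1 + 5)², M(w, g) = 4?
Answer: -5048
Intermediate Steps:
r = 36 (r = 6² = 36)
z(m, R) = 4*R
V = -189 (V = 4*4 - 205 = 16 - 205 = -189)
N = -43/2 (N = -9 + ((36 - 64) + 3)/2 = -9 + (-28 + 3)/2 = -9 + (½)*(-25) = -9 - 25/2 = -43/2 ≈ -21.500)
V + T*N = -189 + 226*(-43/2) = -189 - 4859 = -5048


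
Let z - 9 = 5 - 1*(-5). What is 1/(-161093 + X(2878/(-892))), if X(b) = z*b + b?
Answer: -223/35938129 ≈ -6.2051e-6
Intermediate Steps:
z = 19 (z = 9 + (5 - 1*(-5)) = 9 + (5 + 5) = 9 + 10 = 19)
X(b) = 20*b (X(b) = 19*b + b = 20*b)
1/(-161093 + X(2878/(-892))) = 1/(-161093 + 20*(2878/(-892))) = 1/(-161093 + 20*(2878*(-1/892))) = 1/(-161093 + 20*(-1439/446)) = 1/(-161093 - 14390/223) = 1/(-35938129/223) = -223/35938129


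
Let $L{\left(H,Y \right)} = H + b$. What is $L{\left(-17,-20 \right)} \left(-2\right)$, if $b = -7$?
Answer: $48$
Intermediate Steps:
$L{\left(H,Y \right)} = -7 + H$ ($L{\left(H,Y \right)} = H - 7 = -7 + H$)
$L{\left(-17,-20 \right)} \left(-2\right) = \left(-7 - 17\right) \left(-2\right) = \left(-24\right) \left(-2\right) = 48$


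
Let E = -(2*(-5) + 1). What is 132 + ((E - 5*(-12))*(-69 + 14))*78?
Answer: -295878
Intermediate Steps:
E = 9 (E = -(-10 + 1) = -1*(-9) = 9)
132 + ((E - 5*(-12))*(-69 + 14))*78 = 132 + ((9 - 5*(-12))*(-69 + 14))*78 = 132 + ((9 + 60)*(-55))*78 = 132 + (69*(-55))*78 = 132 - 3795*78 = 132 - 296010 = -295878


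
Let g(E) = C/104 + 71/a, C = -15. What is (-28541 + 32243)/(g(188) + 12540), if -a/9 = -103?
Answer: 356902416/1208949799 ≈ 0.29522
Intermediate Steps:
a = 927 (a = -9*(-103) = 927)
g(E) = -6521/96408 (g(E) = -15/104 + 71/927 = -6521/96408)
(-28541 + 32243)/(g(188) + 12540) = (-28541 + 32243)/(-6521/96408 + 12540) = 3702/(1208949799/96408) = 3702*(96408/1208949799) = 356902416/1208949799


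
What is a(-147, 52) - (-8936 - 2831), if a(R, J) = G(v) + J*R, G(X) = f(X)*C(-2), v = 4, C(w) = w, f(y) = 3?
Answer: 4117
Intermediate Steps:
G(X) = -6 (G(X) = 3*(-2) = -6)
a(R, J) = -6 + J*R
a(-147, 52) - (-8936 - 2831) = (-6 + 52*(-147)) - (-8936 - 2831) = (-6 - 7644) - 1*(-11767) = -7650 + 11767 = 4117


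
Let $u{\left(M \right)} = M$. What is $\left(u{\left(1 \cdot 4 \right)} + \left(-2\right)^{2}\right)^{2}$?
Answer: $64$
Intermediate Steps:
$\left(u{\left(1 \cdot 4 \right)} + \left(-2\right)^{2}\right)^{2} = \left(1 \cdot 4 + \left(-2\right)^{2}\right)^{2} = \left(4 + 4\right)^{2} = 8^{2} = 64$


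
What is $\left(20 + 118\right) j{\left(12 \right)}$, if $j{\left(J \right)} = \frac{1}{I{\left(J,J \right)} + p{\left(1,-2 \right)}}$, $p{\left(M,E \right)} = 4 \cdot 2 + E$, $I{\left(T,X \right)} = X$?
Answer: $\frac{23}{3} \approx 7.6667$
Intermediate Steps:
$p{\left(M,E \right)} = 8 + E$
$j{\left(J \right)} = \frac{1}{6 + J}$ ($j{\left(J \right)} = \frac{1}{J + \left(8 - 2\right)} = \frac{1}{J + 6} = \frac{1}{6 + J}$)
$\left(20 + 118\right) j{\left(12 \right)} = \frac{20 + 118}{6 + 12} = \frac{138}{18} = 138 \cdot \frac{1}{18} = \frac{23}{3}$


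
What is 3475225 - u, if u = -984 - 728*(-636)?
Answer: 3013201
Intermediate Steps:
u = 462024 (u = -984 + 463008 = 462024)
3475225 - u = 3475225 - 1*462024 = 3475225 - 462024 = 3013201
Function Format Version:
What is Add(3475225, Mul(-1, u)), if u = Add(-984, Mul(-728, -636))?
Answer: 3013201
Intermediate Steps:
u = 462024 (u = Add(-984, 463008) = 462024)
Add(3475225, Mul(-1, u)) = Add(3475225, Mul(-1, 462024)) = Add(3475225, -462024) = 3013201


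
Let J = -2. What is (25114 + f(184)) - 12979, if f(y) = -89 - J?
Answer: 12048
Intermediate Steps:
f(y) = -87 (f(y) = -89 - 1*(-2) = -89 + 2 = -87)
(25114 + f(184)) - 12979 = (25114 - 87) - 12979 = 25027 - 12979 = 12048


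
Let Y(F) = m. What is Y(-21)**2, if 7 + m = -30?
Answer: 1369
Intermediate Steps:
m = -37 (m = -7 - 30 = -37)
Y(F) = -37
Y(-21)**2 = (-37)**2 = 1369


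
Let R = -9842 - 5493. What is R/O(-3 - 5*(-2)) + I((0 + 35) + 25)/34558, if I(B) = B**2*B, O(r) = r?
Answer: -264217465/120953 ≈ -2184.5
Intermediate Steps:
I(B) = B**3
R = -15335
R/O(-3 - 5*(-2)) + I((0 + 35) + 25)/34558 = -15335/(-3 - 5*(-2)) + ((0 + 35) + 25)**3/34558 = -15335/(-3 + 10) + (35 + 25)**3*(1/34558) = -15335/7 + 60**3*(1/34558) = -15335*1/7 + 216000*(1/34558) = -15335/7 + 108000/17279 = -264217465/120953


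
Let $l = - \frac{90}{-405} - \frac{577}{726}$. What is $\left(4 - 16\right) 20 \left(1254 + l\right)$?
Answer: $- \frac{109198600}{363} \approx -3.0082 \cdot 10^{5}$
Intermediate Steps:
$l = - \frac{1247}{2178}$ ($l = \left(-90\right) \left(- \frac{1}{405}\right) - \frac{577}{726} = \frac{2}{9} - \frac{577}{726} = - \frac{1247}{2178} \approx -0.57254$)
$\left(4 - 16\right) 20 \left(1254 + l\right) = \left(4 - 16\right) 20 \left(1254 - \frac{1247}{2178}\right) = \left(-12\right) 20 \cdot \frac{2729965}{2178} = \left(-240\right) \frac{2729965}{2178} = - \frac{109198600}{363}$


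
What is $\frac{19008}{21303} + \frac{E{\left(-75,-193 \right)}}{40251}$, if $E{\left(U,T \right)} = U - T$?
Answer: $\frac{9476602}{10586013} \approx 0.8952$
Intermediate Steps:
$\frac{19008}{21303} + \frac{E{\left(-75,-193 \right)}}{40251} = \frac{19008}{21303} + \frac{-75 - -193}{40251} = 19008 \cdot \frac{1}{21303} + \left(-75 + 193\right) \frac{1}{40251} = \frac{704}{789} + 118 \cdot \frac{1}{40251} = \frac{704}{789} + \frac{118}{40251} = \frac{9476602}{10586013}$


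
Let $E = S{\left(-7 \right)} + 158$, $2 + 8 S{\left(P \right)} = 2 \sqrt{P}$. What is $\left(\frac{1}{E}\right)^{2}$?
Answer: $\frac{16}{\left(631 + i \sqrt{7}\right)^{2}} \approx 4.0183 \cdot 10^{-5} - 3.3697 \cdot 10^{-7} i$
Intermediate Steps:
$S{\left(P \right)} = - \frac{1}{4} + \frac{\sqrt{P}}{4}$ ($S{\left(P \right)} = - \frac{1}{4} + \frac{2 \sqrt{P}}{8} = - \frac{1}{4} + \frac{\sqrt{P}}{4}$)
$E = \frac{631}{4} + \frac{i \sqrt{7}}{4}$ ($E = \left(- \frac{1}{4} + \frac{\sqrt{-7}}{4}\right) + 158 = \left(- \frac{1}{4} + \frac{i \sqrt{7}}{4}\right) + 158 = \frac{631}{4} + \frac{i \sqrt{7}}{4} \approx 157.75 + 0.66144 i$)
$\left(\frac{1}{E}\right)^{2} = \left(\frac{1}{\frac{631}{4} + \frac{i \sqrt{7}}{4}}\right)^{2} = \frac{1}{\left(\frac{631}{4} + \frac{i \sqrt{7}}{4}\right)^{2}}$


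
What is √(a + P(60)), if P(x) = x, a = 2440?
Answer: 50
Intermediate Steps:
√(a + P(60)) = √(2440 + 60) = √2500 = 50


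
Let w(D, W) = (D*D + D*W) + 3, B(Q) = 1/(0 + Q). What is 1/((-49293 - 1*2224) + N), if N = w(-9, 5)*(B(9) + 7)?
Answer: -3/153719 ≈ -1.9516e-5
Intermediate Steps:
B(Q) = 1/Q
w(D, W) = 3 + D**2 + D*W (w(D, W) = (D**2 + D*W) + 3 = 3 + D**2 + D*W)
N = 832/3 (N = (3 + (-9)**2 - 9*5)*(1/9 + 7) = (3 + 81 - 45)*(1/9 + 7) = 39*(64/9) = 832/3 ≈ 277.33)
1/((-49293 - 1*2224) + N) = 1/((-49293 - 1*2224) + 832/3) = 1/((-49293 - 2224) + 832/3) = 1/(-51517 + 832/3) = 1/(-153719/3) = -3/153719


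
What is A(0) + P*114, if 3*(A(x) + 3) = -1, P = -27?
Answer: -9244/3 ≈ -3081.3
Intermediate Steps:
A(x) = -10/3 (A(x) = -3 + (1/3)*(-1) = -3 - 1/3 = -10/3)
A(0) + P*114 = -10/3 - 27*114 = -10/3 - 3078 = -9244/3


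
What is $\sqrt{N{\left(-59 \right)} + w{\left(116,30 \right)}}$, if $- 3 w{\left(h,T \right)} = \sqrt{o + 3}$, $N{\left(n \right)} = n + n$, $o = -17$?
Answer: $\frac{\sqrt{-1062 - 3 i \sqrt{14}}}{3} \approx 0.057407 - 10.863 i$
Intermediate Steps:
$N{\left(n \right)} = 2 n$
$w{\left(h,T \right)} = - \frac{i \sqrt{14}}{3}$ ($w{\left(h,T \right)} = - \frac{\sqrt{-17 + 3}}{3} = - \frac{\sqrt{-14}}{3} = - \frac{i \sqrt{14}}{3}$)
$\sqrt{N{\left(-59 \right)} + w{\left(116,30 \right)}} = \sqrt{2 \left(-59\right) - \frac{i \sqrt{14}}{3}} = \sqrt{-118 - \frac{i \sqrt{14}}{3}}$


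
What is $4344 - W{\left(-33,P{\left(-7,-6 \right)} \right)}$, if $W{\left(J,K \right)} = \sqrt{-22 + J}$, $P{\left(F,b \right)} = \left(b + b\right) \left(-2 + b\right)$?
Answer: $4344 - i \sqrt{55} \approx 4344.0 - 7.4162 i$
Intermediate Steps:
$P{\left(F,b \right)} = 2 b \left(-2 + b\right)$
$4344 - W{\left(-33,P{\left(-7,-6 \right)} \right)} = 4344 - \sqrt{-22 - 33} = 4344 - \sqrt{-55} = 4344 - i \sqrt{55}$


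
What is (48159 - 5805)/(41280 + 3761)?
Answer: 42354/45041 ≈ 0.94034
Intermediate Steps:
(48159 - 5805)/(41280 + 3761) = 42354/45041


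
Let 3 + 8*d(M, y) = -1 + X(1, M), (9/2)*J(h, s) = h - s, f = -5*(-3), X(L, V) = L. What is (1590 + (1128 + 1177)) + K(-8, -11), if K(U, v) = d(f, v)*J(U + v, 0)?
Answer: 46759/12 ≈ 3896.6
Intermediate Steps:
f = 15
J(h, s) = -2*s/9 + 2*h/9 (J(h, s) = 2*(h - s)/9 = -2*s/9 + 2*h/9)
d(M, y) = -3/8 (d(M, y) = -3/8 + (-1 + 1)/8 = -3/8 + (⅛)*0 = -3/8 + 0 = -3/8)
K(U, v) = -U/12 - v/12 (K(U, v) = -3*(-2/9*0 + 2*(U + v)/9)/8 = -3*(0 + (2*U/9 + 2*v/9))/8 = -3*(2*U/9 + 2*v/9)/8 = -U/12 - v/12)
(1590 + (1128 + 1177)) + K(-8, -11) = (1590 + (1128 + 1177)) + (-1/12*(-8) - 1/12*(-11)) = (1590 + 2305) + (⅔ + 11/12) = 3895 + 19/12 = 46759/12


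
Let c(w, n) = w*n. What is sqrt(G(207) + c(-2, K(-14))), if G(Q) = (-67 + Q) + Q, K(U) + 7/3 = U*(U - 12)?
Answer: I*sqrt(3387)/3 ≈ 19.399*I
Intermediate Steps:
K(U) = -7/3 + U*(-12 + U) (K(U) = -7/3 + U*(U - 12) = -7/3 + U*(-12 + U))
c(w, n) = n*w
G(Q) = -67 + 2*Q
sqrt(G(207) + c(-2, K(-14))) = sqrt((-67 + 2*207) + (-7/3 + (-14)**2 - 12*(-14))*(-2)) = sqrt((-67 + 414) + (-7/3 + 196 + 168)*(-2)) = sqrt(347 + (1085/3)*(-2)) = sqrt(347 - 2170/3) = sqrt(-1129/3) = I*sqrt(3387)/3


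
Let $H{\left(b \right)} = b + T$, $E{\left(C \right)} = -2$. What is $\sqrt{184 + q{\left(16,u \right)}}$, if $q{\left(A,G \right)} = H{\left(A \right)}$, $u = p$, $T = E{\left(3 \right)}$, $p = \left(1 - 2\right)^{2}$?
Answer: $3 \sqrt{22} \approx 14.071$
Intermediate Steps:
$p = 1$ ($p = \left(-1\right)^{2} = 1$)
$T = -2$
$H{\left(b \right)} = -2 + b$ ($H{\left(b \right)} = b - 2 = -2 + b$)
$u = 1$
$q{\left(A,G \right)} = -2 + A$
$\sqrt{184 + q{\left(16,u \right)}} = \sqrt{184 + \left(-2 + 16\right)} = \sqrt{184 + 14} = \sqrt{198} = 3 \sqrt{22}$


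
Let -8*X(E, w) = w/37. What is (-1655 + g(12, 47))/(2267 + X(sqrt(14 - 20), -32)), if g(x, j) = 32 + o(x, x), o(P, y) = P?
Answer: -19869/27961 ≈ -0.71060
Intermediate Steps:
g(x, j) = 32 + x
X(E, w) = -w/296 (X(E, w) = -w/(8*37) = -w/296)
(-1655 + g(12, 47))/(2267 + X(sqrt(14 - 20), -32)) = (-1655 + (32 + 12))/(2267 - 1/296*(-32)) = (-1655 + 44)/(2267 + 4/37) = -1611/83883/37 = -1611*37/83883 = -19869/27961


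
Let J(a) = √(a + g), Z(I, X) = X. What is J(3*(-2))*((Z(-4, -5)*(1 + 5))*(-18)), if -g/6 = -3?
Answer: 1080*√3 ≈ 1870.6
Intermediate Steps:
g = 18 (g = -6*(-3) = 18)
J(a) = √(18 + a) (J(a) = √(a + 18) = √(18 + a))
J(3*(-2))*((Z(-4, -5)*(1 + 5))*(-18)) = √(18 + 3*(-2))*(-5*(1 + 5)*(-18)) = √(18 - 6)*(-5*6*(-18)) = √12*(-30*(-18)) = (2*√3)*540 = 1080*√3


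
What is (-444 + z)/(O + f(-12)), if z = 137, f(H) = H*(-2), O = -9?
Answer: -307/15 ≈ -20.467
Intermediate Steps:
f(H) = -2*H
(-444 + z)/(O + f(-12)) = (-444 + 137)/(-9 - 2*(-12)) = -307/(-9 + 24) = -307/15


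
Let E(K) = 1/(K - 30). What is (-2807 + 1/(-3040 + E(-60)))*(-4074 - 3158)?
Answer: 5554162237504/273601 ≈ 2.0300e+7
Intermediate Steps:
E(K) = 1/(-30 + K)
(-2807 + 1/(-3040 + E(-60)))*(-4074 - 3158) = (-2807 + 1/(-3040 + 1/(-30 - 60)))*(-4074 - 3158) = (-2807 + 1/(-3040 + 1/(-90)))*(-7232) = (-2807 + 1/(-3040 - 1/90))*(-7232) = (-2807 + 1/(-273601/90))*(-7232) = (-2807 - 90/273601)*(-7232) = -767998097/273601*(-7232) = 5554162237504/273601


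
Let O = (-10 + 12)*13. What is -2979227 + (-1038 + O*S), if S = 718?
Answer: -2961597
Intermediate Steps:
O = 26 (O = 2*13 = 26)
-2979227 + (-1038 + O*S) = -2979227 + (-1038 + 26*718) = -2979227 + (-1038 + 18668) = -2979227 + 17630 = -2961597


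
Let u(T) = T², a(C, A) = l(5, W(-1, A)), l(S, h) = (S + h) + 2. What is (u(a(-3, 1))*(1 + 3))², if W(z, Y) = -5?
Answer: 256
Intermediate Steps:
l(S, h) = 2 + S + h
a(C, A) = 2 (a(C, A) = 2 + 5 - 5 = 2)
(u(a(-3, 1))*(1 + 3))² = (2²*(1 + 3))² = (4*4)² = 16² = 256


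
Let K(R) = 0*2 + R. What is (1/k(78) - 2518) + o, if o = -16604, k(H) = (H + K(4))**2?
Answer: -128576327/6724 ≈ -19122.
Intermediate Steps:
K(R) = R (K(R) = 0 + R = R)
k(H) = (4 + H)**2 (k(H) = (H + 4)**2 = (4 + H)**2)
(1/k(78) - 2518) + o = (1/((4 + 78)**2) - 2518) - 16604 = (1/(82**2) - 2518) - 16604 = (1/6724 - 2518) - 16604 = -16931031/6724 - 16604 = -128576327/6724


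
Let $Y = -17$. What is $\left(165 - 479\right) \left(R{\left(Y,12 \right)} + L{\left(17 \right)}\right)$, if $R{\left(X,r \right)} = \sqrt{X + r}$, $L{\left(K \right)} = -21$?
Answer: $6594 - 314 i \sqrt{5} \approx 6594.0 - 702.13 i$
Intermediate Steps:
$\left(165 - 479\right) \left(R{\left(Y,12 \right)} + L{\left(17 \right)}\right) = \left(165 - 479\right) \left(\sqrt{-17 + 12} - 21\right) = - 314 \left(\sqrt{-5} - 21\right) = - 314 \left(i \sqrt{5} - 21\right) = - 314 \left(-21 + i \sqrt{5}\right) = 6594 - 314 i \sqrt{5}$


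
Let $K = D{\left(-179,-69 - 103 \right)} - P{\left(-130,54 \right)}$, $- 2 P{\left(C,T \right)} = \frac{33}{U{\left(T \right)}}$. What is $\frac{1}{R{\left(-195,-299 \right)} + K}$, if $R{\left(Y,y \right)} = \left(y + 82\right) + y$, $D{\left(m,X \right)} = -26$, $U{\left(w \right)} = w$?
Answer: $- \frac{36}{19501} \approx -0.0018461$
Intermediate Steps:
$P{\left(C,T \right)} = - \frac{33}{2 T}$ ($P{\left(C,T \right)} = - \frac{33 \frac{1}{T}}{2} = - \frac{33}{2 T}$)
$R{\left(Y,y \right)} = 82 + 2 y$ ($R{\left(Y,y \right)} = \left(82 + y\right) + y = 82 + 2 y$)
$K = - \frac{925}{36}$ ($K = -26 - - \frac{33}{2 \cdot 54} = -26 - \left(- \frac{33}{2}\right) \frac{1}{54} = -26 - - \frac{11}{36} = -26 + \frac{11}{36} = - \frac{925}{36} \approx -25.694$)
$\frac{1}{R{\left(-195,-299 \right)} + K} = \frac{1}{\left(82 + 2 \left(-299\right)\right) - \frac{925}{36}} = \frac{1}{\left(82 - 598\right) - \frac{925}{36}} = \frac{1}{-516 - \frac{925}{36}} = \frac{1}{- \frac{19501}{36}} = - \frac{36}{19501}$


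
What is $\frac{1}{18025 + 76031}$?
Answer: $\frac{1}{94056} \approx 1.0632 \cdot 10^{-5}$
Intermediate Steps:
$\frac{1}{18025 + 76031} = \frac{1}{94056}$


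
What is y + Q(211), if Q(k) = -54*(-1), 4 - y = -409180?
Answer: 409238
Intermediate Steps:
y = 409184 (y = 4 - 1*(-409180) = 4 + 409180 = 409184)
Q(k) = 54
y + Q(211) = 409184 + 54 = 409238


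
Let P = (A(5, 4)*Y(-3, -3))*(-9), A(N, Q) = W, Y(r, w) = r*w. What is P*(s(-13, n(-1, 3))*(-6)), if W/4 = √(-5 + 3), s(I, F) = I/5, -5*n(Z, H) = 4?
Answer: -25272*I*√2/5 ≈ -7148.0*I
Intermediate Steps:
n(Z, H) = -⅘ (n(Z, H) = -⅕*4 = -⅘)
s(I, F) = I/5 (s(I, F) = I*(⅕) = I/5)
W = 4*I*√2 (W = 4*√(-5 + 3) = 4*√(-2) = 4*(I*√2) = 4*I*√2 ≈ 5.6569*I)
A(N, Q) = 4*I*√2
P = -324*I*√2 (P = ((4*I*√2)*(-3*(-3)))*(-9) = ((4*I*√2)*9)*(-9) = (36*I*√2)*(-9) = -324*I*√2 ≈ -458.21*I)
P*(s(-13, n(-1, 3))*(-6)) = (-324*I*√2)*(((⅕)*(-13))*(-6)) = (-324*I*√2)*(-13/5*(-6)) = -324*I*√2*(78/5) = -25272*I*√2/5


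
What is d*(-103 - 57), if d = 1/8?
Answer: -20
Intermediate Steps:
d = 1/8 ≈ 0.12500
d*(-103 - 57) = (-103 - 57)/8 = (1/8)*(-160) = -20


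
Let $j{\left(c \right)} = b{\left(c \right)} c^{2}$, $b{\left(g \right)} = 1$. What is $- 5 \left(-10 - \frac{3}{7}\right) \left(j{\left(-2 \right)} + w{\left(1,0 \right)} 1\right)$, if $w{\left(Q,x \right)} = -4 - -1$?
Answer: $\frac{365}{7} \approx 52.143$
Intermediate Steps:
$w{\left(Q,x \right)} = -3$ ($w{\left(Q,x \right)} = -4 + 1 = -3$)
$j{\left(c \right)} = c^{2}$ ($j{\left(c \right)} = 1 c^{2} = c^{2}$)
$- 5 \left(-10 - \frac{3}{7}\right) \left(j{\left(-2 \right)} + w{\left(1,0 \right)} 1\right) = - 5 \left(-10 - \frac{3}{7}\right) \left(\left(-2\right)^{2} - 3\right) = - 5 \left(-10 - \frac{3}{7}\right) \left(4 - 3\right) = - 5 \left(-10 - \frac{3}{7}\right) 1 = - 5 \left(\left(- \frac{73}{7}\right) 1\right) = \left(-5\right) \left(- \frac{73}{7}\right) = \frac{365}{7}$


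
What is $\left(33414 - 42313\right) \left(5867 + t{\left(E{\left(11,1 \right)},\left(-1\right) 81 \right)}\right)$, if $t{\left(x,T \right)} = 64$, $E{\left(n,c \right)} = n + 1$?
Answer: $-52779969$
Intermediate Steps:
$E{\left(n,c \right)} = 1 + n$
$\left(33414 - 42313\right) \left(5867 + t{\left(E{\left(11,1 \right)},\left(-1\right) 81 \right)}\right) = \left(33414 - 42313\right) \left(5867 + 64\right) = \left(-8899\right) 5931 = -52779969$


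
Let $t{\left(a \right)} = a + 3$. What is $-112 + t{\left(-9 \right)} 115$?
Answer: $-802$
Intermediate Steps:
$t{\left(a \right)} = 3 + a$
$-112 + t{\left(-9 \right)} 115 = -112 + \left(3 - 9\right) 115 = -112 - 690 = -802$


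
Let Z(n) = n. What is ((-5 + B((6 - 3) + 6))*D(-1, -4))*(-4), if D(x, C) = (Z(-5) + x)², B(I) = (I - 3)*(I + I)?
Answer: -14832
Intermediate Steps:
B(I) = 2*I*(-3 + I) (B(I) = (-3 + I)*(2*I) = 2*I*(-3 + I))
D(x, C) = (-5 + x)²
((-5 + B((6 - 3) + 6))*D(-1, -4))*(-4) = ((-5 + 2*((6 - 3) + 6)*(-3 + ((6 - 3) + 6)))*(-5 - 1)²)*(-4) = ((-5 + 2*(3 + 6)*(-3 + (3 + 6)))*(-6)²)*(-4) = ((-5 + 2*9*(-3 + 9))*36)*(-4) = ((-5 + 2*9*6)*36)*(-4) = ((-5 + 108)*36)*(-4) = (103*36)*(-4) = 3708*(-4) = -14832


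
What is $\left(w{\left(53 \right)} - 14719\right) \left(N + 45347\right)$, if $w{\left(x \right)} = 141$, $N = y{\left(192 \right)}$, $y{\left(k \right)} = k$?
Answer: $-663867542$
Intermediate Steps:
$N = 192$
$\left(w{\left(53 \right)} - 14719\right) \left(N + 45347\right) = \left(141 - 14719\right) \left(192 + 45347\right) = \left(-14578\right) 45539 = -663867542$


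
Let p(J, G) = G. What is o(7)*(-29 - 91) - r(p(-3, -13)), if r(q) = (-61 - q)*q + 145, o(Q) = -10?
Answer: 431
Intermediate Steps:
r(q) = 145 + q*(-61 - q) (r(q) = q*(-61 - q) + 145 = 145 + q*(-61 - q))
o(7)*(-29 - 91) - r(p(-3, -13)) = -10*(-29 - 91) - (145 - 1*(-13)² - 61*(-13)) = -10*(-120) - (145 - 1*169 + 793) = 1200 - (145 - 169 + 793) = 1200 - 1*769 = 1200 - 769 = 431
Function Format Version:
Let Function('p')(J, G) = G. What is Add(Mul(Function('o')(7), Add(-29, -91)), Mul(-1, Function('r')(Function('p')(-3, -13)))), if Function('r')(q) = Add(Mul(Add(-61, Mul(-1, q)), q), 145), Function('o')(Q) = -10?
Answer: 431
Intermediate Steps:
Function('r')(q) = Add(145, Mul(q, Add(-61, Mul(-1, q)))) (Function('r')(q) = Add(Mul(q, Add(-61, Mul(-1, q))), 145) = Add(145, Mul(q, Add(-61, Mul(-1, q)))))
Add(Mul(Function('o')(7), Add(-29, -91)), Mul(-1, Function('r')(Function('p')(-3, -13)))) = Add(Mul(-10, Add(-29, -91)), Mul(-1, Add(145, Mul(-1, Pow(-13, 2)), Mul(-61, -13)))) = Add(Mul(-10, -120), Mul(-1, Add(145, Mul(-1, 169), 793))) = Add(1200, Mul(-1, Add(145, -169, 793))) = Add(1200, Mul(-1, 769)) = Add(1200, -769) = 431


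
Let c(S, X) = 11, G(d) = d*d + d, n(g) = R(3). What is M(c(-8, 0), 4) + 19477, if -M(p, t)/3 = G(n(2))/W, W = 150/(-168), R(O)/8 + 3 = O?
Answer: 19477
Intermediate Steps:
R(O) = -24 + 8*O
n(g) = 0 (n(g) = -24 + 8*3 = -24 + 24 = 0)
G(d) = d + d² (G(d) = d² + d = d + d²)
W = -25/28 (W = 150*(-1/168) = -25/28 ≈ -0.89286)
M(p, t) = 0 (M(p, t) = -3*0*(1 + 0)/(-25/28) = -3*0*1*(-28)/25 = -0*(-28)/25 = -3*0 = 0)
M(c(-8, 0), 4) + 19477 = 0 + 19477 = 19477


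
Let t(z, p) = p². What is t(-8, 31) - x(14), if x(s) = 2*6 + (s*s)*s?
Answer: -1795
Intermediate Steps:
x(s) = 12 + s³ (x(s) = 12 + s²*s = 12 + s³)
t(-8, 31) - x(14) = 31² - (12 + 14³) = 961 - (12 + 2744) = 961 - 1*2756 = 961 - 2756 = -1795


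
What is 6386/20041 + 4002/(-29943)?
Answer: 37003972/200029221 ≈ 0.18499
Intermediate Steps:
6386/20041 + 4002/(-29943) = 6386*(1/20041) + 4002*(-1/29943) = 6386/20041 - 1334/9981 = 37003972/200029221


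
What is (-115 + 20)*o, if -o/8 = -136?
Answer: -103360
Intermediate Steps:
o = 1088 (o = -8*(-136) = 1088)
(-115 + 20)*o = (-115 + 20)*1088 = -95*1088 = -103360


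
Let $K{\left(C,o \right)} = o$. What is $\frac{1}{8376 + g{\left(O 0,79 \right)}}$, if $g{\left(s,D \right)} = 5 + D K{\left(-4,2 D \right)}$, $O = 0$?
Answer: $\frac{1}{20863} \approx 4.7932 \cdot 10^{-5}$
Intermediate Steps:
$g{\left(s,D \right)} = 5 + 2 D^{2}$ ($g{\left(s,D \right)} = 5 + D 2 D = 5 + 2 D^{2}$)
$\frac{1}{8376 + g{\left(O 0,79 \right)}} = \frac{1}{8376 + \left(5 + 2 \cdot 79^{2}\right)} = \frac{1}{8376 + \left(5 + 2 \cdot 6241\right)} = \frac{1}{8376 + \left(5 + 12482\right)} = \frac{1}{8376 + 12487} = \frac{1}{20863}$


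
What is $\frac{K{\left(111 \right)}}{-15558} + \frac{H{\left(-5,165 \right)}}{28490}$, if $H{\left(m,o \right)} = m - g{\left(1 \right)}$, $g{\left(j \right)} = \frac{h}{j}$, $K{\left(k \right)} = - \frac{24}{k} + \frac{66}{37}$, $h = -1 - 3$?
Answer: $- \frac{30109}{221623710} \approx -0.00013586$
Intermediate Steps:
$h = -4$ ($h = -1 - 3 = -4$)
$K{\left(k \right)} = \frac{66}{37} - \frac{24}{k}$ ($K{\left(k \right)} = - \frac{24}{k} + 66 \cdot \frac{1}{37} = - \frac{24}{k} + \frac{66}{37} = \frac{66}{37} - \frac{24}{k}$)
$g{\left(j \right)} = - \frac{4}{j}$
$H{\left(m,o \right)} = 4 + m$ ($H{\left(m,o \right)} = m - - \frac{4}{1} = m - \left(-4\right) 1 = m - -4 = m + 4 = 4 + m$)
$\frac{K{\left(111 \right)}}{-15558} + \frac{H{\left(-5,165 \right)}}{28490} = \frac{\frac{66}{37} - \frac{24}{111}}{-15558} + \frac{4 - 5}{28490} = \left(\frac{66}{37} - \frac{8}{37}\right) \left(- \frac{1}{15558}\right) - \frac{1}{28490} = \frac{58}{37} \left(- \frac{1}{15558}\right) - \frac{1}{28490} = - \frac{29}{287823} - \frac{1}{28490} = - \frac{30109}{221623710}$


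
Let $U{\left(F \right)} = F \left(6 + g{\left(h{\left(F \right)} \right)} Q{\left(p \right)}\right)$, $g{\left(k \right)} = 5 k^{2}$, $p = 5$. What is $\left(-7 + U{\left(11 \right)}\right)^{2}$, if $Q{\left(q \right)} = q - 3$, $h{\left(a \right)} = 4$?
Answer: $3308761$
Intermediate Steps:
$Q{\left(q \right)} = -3 + q$ ($Q{\left(q \right)} = q - 3 = -3 + q$)
$U{\left(F \right)} = 166 F$ ($U{\left(F \right)} = F \left(6 + 5 \cdot 4^{2} \left(-3 + 5\right)\right) = F \left(6 + 5 \cdot 16 \cdot 2\right) = F \left(6 + 80 \cdot 2\right) = F \left(6 + 160\right) = F 166 = 166 F$)
$\left(-7 + U{\left(11 \right)}\right)^{2} = \left(-7 + 166 \cdot 11\right)^{2} = \left(-7 + 1826\right)^{2} = 1819^{2} = 3308761$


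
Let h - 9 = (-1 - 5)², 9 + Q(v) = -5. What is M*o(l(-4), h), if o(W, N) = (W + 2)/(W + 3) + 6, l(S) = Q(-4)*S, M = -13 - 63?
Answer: -31312/59 ≈ -530.71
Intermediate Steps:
Q(v) = -14 (Q(v) = -9 - 5 = -14)
h = 45 (h = 9 + (-1 - 5)² = 9 + (-6)² = 9 + 36 = 45)
M = -76
l(S) = -14*S
o(W, N) = 6 + (2 + W)/(3 + W) (o(W, N) = (2 + W)/(3 + W) + 6 = 6 + (2 + W)/(3 + W))
M*o(l(-4), h) = -76*(20 + 7*(-14*(-4)))/(3 - 14*(-4)) = -76*(20 + 7*56)/(3 + 56) = -76*(20 + 392)/59 = -76*412/59 = -31312/59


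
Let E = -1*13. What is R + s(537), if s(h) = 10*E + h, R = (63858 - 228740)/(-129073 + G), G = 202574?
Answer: 29750025/73501 ≈ 404.76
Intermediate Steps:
E = -13
R = -164882/73501 (R = (63858 - 228740)/(-129073 + 202574) = -164882/73501 ≈ -2.2433)
s(h) = -130 + h (s(h) = 10*(-13) + h = -130 + h)
R + s(537) = -164882/73501 + (-130 + 537) = -164882/73501 + 407 = 29750025/73501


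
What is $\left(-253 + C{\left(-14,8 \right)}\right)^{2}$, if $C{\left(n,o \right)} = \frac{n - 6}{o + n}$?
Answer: $\frac{561001}{9} \approx 62333.0$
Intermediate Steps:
$C{\left(n,o \right)} = \frac{-6 + n}{n + o}$
$\left(-253 + C{\left(-14,8 \right)}\right)^{2} = \left(-253 + \frac{-6 - 14}{-14 + 8}\right)^{2} = \left(-253 + \frac{1}{-6} \left(-20\right)\right)^{2} = \left(-253 - - \frac{10}{3}\right)^{2} = \left(-253 + \frac{10}{3}\right)^{2} = \left(- \frac{749}{3}\right)^{2} = \frac{561001}{9}$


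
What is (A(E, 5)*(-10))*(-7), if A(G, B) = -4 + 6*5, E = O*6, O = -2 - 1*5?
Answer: 1820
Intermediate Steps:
O = -7 (O = -2 - 5 = -7)
E = -42 (E = -7*6 = -42)
A(G, B) = 26 (A(G, B) = -4 + 30 = 26)
(A(E, 5)*(-10))*(-7) = (26*(-10))*(-7) = -260*(-7) = 1820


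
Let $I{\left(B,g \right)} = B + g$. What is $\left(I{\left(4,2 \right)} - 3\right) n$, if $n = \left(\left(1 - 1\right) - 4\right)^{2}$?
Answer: $48$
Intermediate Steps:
$n = 16$ ($n = \left(\left(1 - 1\right) - 4\right)^{2} = \left(0 - 4\right)^{2} = \left(-4\right)^{2} = 16$)
$\left(I{\left(4,2 \right)} - 3\right) n = \left(\left(4 + 2\right) - 3\right) 16 = \left(6 - 3\right) 16 = 3 \cdot 16 = 48$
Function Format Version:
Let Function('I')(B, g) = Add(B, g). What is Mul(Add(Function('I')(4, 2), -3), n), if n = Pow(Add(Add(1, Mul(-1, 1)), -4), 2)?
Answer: 48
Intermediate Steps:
n = 16 (n = Pow(Add(Add(1, -1), -4), 2) = Pow(Add(0, -4), 2) = Pow(-4, 2) = 16)
Mul(Add(Function('I')(4, 2), -3), n) = Mul(Add(Add(4, 2), -3), 16) = Mul(Add(6, -3), 16) = Mul(3, 16) = 48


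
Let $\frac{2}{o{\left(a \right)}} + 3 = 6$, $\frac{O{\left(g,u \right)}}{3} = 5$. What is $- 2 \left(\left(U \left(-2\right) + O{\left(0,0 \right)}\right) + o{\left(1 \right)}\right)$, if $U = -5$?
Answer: $- \frac{154}{3} \approx -51.333$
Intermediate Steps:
$O{\left(g,u \right)} = 15$ ($O{\left(g,u \right)} = 3 \cdot 5 = 15$)
$o{\left(a \right)} = \frac{2}{3}$ ($o{\left(a \right)} = \frac{2}{-3 + 6} = \frac{2}{3}$)
$- 2 \left(\left(U \left(-2\right) + O{\left(0,0 \right)}\right) + o{\left(1 \right)}\right) = - 2 \left(\left(\left(-5\right) \left(-2\right) + 15\right) + \frac{2}{3}\right) = - 2 \left(\left(10 + 15\right) + \frac{2}{3}\right) = - 2 \left(25 + \frac{2}{3}\right) = \left(-2\right) \frac{77}{3} = - \frac{154}{3}$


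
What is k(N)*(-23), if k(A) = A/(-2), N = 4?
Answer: 46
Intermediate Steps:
k(A) = -A/2 (k(A) = A*(-½) = -A/2)
k(N)*(-23) = -½*4*(-23) = -2*(-23) = 46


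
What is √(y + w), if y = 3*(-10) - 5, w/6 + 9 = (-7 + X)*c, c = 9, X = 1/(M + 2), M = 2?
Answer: I*√1814/2 ≈ 21.296*I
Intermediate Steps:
X = ¼ (X = 1/(2 + 2) = 1/4 = ¼ ≈ 0.25000)
w = -837/2 (w = -54 + 6*((-7 + ¼)*9) = -54 + 6*(-27/4*9) = -54 + 6*(-243/4) = -54 - 729/2 = -837/2 ≈ -418.50)
y = -35 (y = -30 - 5 = -35)
√(y + w) = √(-35 - 837/2) = √(-907/2) = I*√1814/2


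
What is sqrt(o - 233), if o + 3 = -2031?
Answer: I*sqrt(2267) ≈ 47.613*I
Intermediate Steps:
o = -2034 (o = -3 - 2031 = -2034)
sqrt(o - 233) = sqrt(-2034 - 233) = sqrt(-2267) = I*sqrt(2267)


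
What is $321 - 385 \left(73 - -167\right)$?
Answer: $-92079$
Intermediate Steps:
$321 - 385 \left(73 - -167\right) = 321 - 385 \left(73 + 167\right) = 321 - 92400 = -92079$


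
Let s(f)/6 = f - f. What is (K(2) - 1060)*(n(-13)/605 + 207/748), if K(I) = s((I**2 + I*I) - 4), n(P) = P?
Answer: -556553/2057 ≈ -270.57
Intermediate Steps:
s(f) = 0 (s(f) = 6*(f - f) = 6*0 = 0)
K(I) = 0
(K(2) - 1060)*(n(-13)/605 + 207/748) = (0 - 1060)*(-13/605 + 207/748) = -1060*(-13*1/605 + 207*(1/748)) = -1060*(-13/605 + 207/748) = -1060*10501/41140 = -556553/2057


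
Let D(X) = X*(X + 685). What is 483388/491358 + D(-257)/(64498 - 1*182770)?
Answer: 662015953/345916032 ≈ 1.9138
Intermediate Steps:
D(X) = X*(685 + X)
483388/491358 + D(-257)/(64498 - 1*182770) = 483388/491358 + (-257*(685 - 257))/(64498 - 1*182770) = 483388*(1/491358) + (-257*428)/(64498 - 182770) = 241694/245679 - 109996/(-118272) = 241694/245679 - 109996*(-1/118272) = 241694/245679 + 27499/29568 = 662015953/345916032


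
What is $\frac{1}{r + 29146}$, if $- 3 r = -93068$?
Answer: $\frac{3}{180506} \approx 1.662 \cdot 10^{-5}$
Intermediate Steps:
$r = \frac{93068}{3}$ ($r = \left(- \frac{1}{3}\right) \left(-93068\right) = \frac{93068}{3} \approx 31023.0$)
$\frac{1}{r + 29146} = \frac{1}{\frac{93068}{3} + 29146} = \frac{1}{\frac{180506}{3}} = \frac{3}{180506}$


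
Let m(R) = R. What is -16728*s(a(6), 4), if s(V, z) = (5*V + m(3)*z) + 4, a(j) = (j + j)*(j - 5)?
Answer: -1271328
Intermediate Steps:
a(j) = 2*j*(-5 + j) (a(j) = (2*j)*(-5 + j) = 2*j*(-5 + j))
s(V, z) = 4 + 3*z + 5*V (s(V, z) = (5*V + 3*z) + 4 = (3*z + 5*V) + 4 = 4 + 3*z + 5*V)
-16728*s(a(6), 4) = -16728*(4 + 3*4 + 5*(2*6*(-5 + 6))) = -16728*(4 + 12 + 5*(2*6*1)) = -16728*(4 + 12 + 5*12) = -16728*(4 + 12 + 60) = -16728*76 = -1271328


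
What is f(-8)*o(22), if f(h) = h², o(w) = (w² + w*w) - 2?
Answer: 61824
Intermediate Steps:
o(w) = -2 + 2*w² (o(w) = (w² + w²) - 2 = 2*w² - 2 = -2 + 2*w²)
f(-8)*o(22) = (-8)²*(-2 + 2*22²) = 64*(-2 + 2*484) = 64*(-2 + 968) = 64*966 = 61824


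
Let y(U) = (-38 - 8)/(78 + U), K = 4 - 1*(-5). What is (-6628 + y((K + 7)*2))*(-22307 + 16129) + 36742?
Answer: 2254291024/55 ≈ 4.0987e+7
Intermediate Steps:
K = 9 (K = 4 + 5 = 9)
y(U) = -46/(78 + U)
(-6628 + y((K + 7)*2))*(-22307 + 16129) + 36742 = (-6628 - 46/(78 + (9 + 7)*2))*(-22307 + 16129) + 36742 = (-6628 - 46/(78 + 16*2))*(-6178) + 36742 = (-6628 - 46/(78 + 32))*(-6178) + 36742 = (-6628 - 46/110)*(-6178) + 36742 = (-6628 - 46*1/110)*(-6178) + 36742 = (-6628 - 23/55)*(-6178) + 36742 = -364563/55*(-6178) + 36742 = 2252270214/55 + 36742 = 2254291024/55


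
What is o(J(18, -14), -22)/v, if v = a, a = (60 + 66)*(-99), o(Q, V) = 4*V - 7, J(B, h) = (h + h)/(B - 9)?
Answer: 95/12474 ≈ 0.0076158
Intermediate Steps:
J(B, h) = 2*h/(-9 + B) (J(B, h) = (2*h)/(-9 + B) = 2*h/(-9 + B))
o(Q, V) = -7 + 4*V
a = -12474 (a = 126*(-99) = -12474)
v = -12474
o(J(18, -14), -22)/v = (-7 + 4*(-22))/(-12474) = (-7 - 88)*(-1/12474) = -95*(-1/12474) = 95/12474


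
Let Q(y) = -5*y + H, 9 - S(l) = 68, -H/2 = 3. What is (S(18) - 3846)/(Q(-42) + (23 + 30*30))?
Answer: -3905/1127 ≈ -3.4650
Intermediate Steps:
H = -6 (H = -2*3 = -6)
S(l) = -59 (S(l) = 9 - 1*68 = 9 - 68 = -59)
Q(y) = -6 - 5*y (Q(y) = -5*y - 6 = -6 - 5*y)
(S(18) - 3846)/(Q(-42) + (23 + 30*30)) = (-59 - 3846)/((-6 - 5*(-42)) + (23 + 30*30)) = -3905/((-6 + 210) + (23 + 900)) = -3905/(204 + 923) = -3905/1127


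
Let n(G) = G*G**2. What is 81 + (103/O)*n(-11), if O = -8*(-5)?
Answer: -133853/40 ≈ -3346.3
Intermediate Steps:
n(G) = G**3
O = 40
81 + (103/O)*n(-11) = 81 + (103/40)*(-11)**3 = 81 + (103*(1/40))*(-1331) = 81 + (103/40)*(-1331) = 81 - 137093/40 = -133853/40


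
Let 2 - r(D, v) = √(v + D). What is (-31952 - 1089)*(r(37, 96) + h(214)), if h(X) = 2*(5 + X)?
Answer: -14538040 + 33041*√133 ≈ -1.4157e+7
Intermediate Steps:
h(X) = 10 + 2*X
r(D, v) = 2 - √(D + v) (r(D, v) = 2 - √(v + D) = 2 - √(D + v))
(-31952 - 1089)*(r(37, 96) + h(214)) = (-31952 - 1089)*((2 - √(37 + 96)) + (10 + 2*214)) = -33041*((2 - √133) + (10 + 428)) = -33041*((2 - √133) + 438) = -33041*(440 - √133) = -14538040 + 33041*√133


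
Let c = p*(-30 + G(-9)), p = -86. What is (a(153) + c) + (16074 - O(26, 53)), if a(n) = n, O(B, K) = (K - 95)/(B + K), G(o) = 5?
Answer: 1451825/79 ≈ 18378.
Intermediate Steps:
O(B, K) = (-95 + K)/(B + K)
c = 2150 (c = -86*(-30 + 5) = -86*(-25) = 2150)
(a(153) + c) + (16074 - O(26, 53)) = (153 + 2150) + (16074 - (-95 + 53)/(26 + 53)) = 2303 + (16074 - (-42)/79) = 2303 + (16074 - 1*(-42/79)) = 2303 + (16074 + 42/79) = 2303 + 1269888/79 = 1451825/79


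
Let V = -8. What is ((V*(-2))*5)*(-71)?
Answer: -5680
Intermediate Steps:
((V*(-2))*5)*(-71) = (-8*(-2)*5)*(-71) = (16*5)*(-71) = 80*(-71) = -5680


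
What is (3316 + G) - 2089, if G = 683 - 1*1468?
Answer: 442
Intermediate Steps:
G = -785 (G = 683 - 1468 = -785)
(3316 + G) - 2089 = (3316 - 785) - 2089 = 2531 - 2089 = 442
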